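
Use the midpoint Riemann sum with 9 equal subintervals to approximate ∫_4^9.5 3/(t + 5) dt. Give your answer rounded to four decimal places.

Δt = (9.5 − 4)/9 = 11/18.
Midpoints: 155/36, 59/12, 199/36, 221/36, 6.75, 265/36, 287/36, 103/12, 331/36.
f(155/36) = 108/335, f(59/12) = 36/119, f(199/36) = 108/379, f(221/36) = 108/401, f(6.75) = 12/47, f(265/36) = 108/445, f(287/36) = 108/467, f(103/12) = 36/163, f(331/36) = 108/511.
Sum = Δt · [f(155/36) + f(59/12) + f(199/36) + ...].
Sum ≈ 1.4304.

1.4304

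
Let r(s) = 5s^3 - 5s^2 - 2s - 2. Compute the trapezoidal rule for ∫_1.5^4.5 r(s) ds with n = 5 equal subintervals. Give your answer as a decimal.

343.2

Δs = (4.5 − 1.5)/5 = 0.6.
r(1.5) = 0.625, r(2.1) = 18.055, r(2.7) = 54.565, r(3.3) = 116.635, r(3.9) = 210.745, r(4.5) = 343.375.
T_5 = (Δs/2)·[r(s_0) + 2r(s_1) + ... + 2r(s_{4}) + r(s_5)].
Sum = 343.2.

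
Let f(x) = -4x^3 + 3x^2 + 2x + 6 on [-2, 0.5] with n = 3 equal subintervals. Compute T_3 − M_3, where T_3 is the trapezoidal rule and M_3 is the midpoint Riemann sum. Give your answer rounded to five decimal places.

T_3 ≈ 38.7847222.
M_3 ≈ 33.5763889.
T_3 − M_3 ≈ 5.20833.

5.20833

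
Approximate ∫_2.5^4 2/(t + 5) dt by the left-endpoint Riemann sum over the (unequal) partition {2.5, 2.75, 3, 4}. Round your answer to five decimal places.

0.38118

Subinterval widths: 0.25, 0.25, 1.
Left endpoints: 2.5, 2.75, 3.
f(2.5) = 4/15, f(2.75) = 8/31, f(3) = 0.25.
Sum = Σ Δt_i · f(t_i).
Sum ≈ 0.38118.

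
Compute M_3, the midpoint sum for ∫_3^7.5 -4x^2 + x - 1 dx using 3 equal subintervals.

-504

Δx = (7.5 − 3)/3 = 1.5.
Midpoints: 3.75, 5.25, 6.75.
f(3.75) = -53.5, f(5.25) = -106, f(6.75) = -176.5.
Sum = Δx · [f(3.75) + f(5.25) + f(6.75)].
Sum = -504.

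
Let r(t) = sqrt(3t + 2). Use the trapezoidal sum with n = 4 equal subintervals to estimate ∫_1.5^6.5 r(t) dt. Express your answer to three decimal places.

Δt = (6.5 − 1.5)/4 = 1.25.
r(1.5) ≈ 2.550, r(2.75) ≈ 3.202, r(4) ≈ 3.742, r(5.25) ≈ 4.213, r(6.5) ≈ 4.637.
T_4 = (Δt/2)·[r(t_0) + 2r(t_1) + 2r(t_2) + 2r(t_3) + r(t_4)].
Sum ≈ 18.437.

18.437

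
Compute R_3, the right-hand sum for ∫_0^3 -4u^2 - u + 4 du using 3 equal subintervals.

-50

Δu = (3 − 0)/3 = 1.
Right endpoints: 1, 2, 3.
f(1) = -1, f(2) = -14, f(3) = -35.
Sum = Δu · [f(1) + f(2) + f(3)].
Sum = -50.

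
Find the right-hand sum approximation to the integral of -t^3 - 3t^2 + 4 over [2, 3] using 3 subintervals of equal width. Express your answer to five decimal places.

-37.11111

Δt = (3 − 2)/3 = 1/3.
Right endpoints: 7/3, 8/3, 3.
f(7/3) = -676/27, f(8/3) = -980/27, f(3) = -50.
Sum = Δt · [f(7/3) + f(8/3) + f(3)].
Sum ≈ -37.11111.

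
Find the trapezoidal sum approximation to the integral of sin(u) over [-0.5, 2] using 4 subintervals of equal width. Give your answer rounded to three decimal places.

1.251

Δu = (2 − (-0.5))/4 = 0.625.
f(-0.5) ≈ -0.479, f(0.125) ≈ 0.125, f(0.75) ≈ 0.682, f(1.375) ≈ 0.981, f(2) ≈ 0.909.
T_4 = (Δu/2)·[f(u_0) + 2f(u_1) + 2f(u_2) + 2f(u_3) + f(u_4)].
Sum ≈ 1.251.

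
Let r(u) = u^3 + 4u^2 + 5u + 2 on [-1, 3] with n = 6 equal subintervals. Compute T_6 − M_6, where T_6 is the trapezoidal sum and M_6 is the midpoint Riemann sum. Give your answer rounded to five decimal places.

3.11111

T_6 ≈ 87.4074074.
M_6 ≈ 84.2962963.
T_6 − M_6 ≈ 3.11111.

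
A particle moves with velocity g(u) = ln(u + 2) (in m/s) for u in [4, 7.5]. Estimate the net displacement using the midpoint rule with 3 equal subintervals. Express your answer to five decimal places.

Δu = (7.5 − 4)/3 = 7/6.
Midpoints: 55/12, 5.75, 83/12.
g(55/12) ≈ 1.88454, g(5.75) ≈ 2.04769, g(83/12) ≈ 2.18792.
Sum = Δu · [g(55/12) + g(5.75) + g(83/12)].
Sum ≈ 7.14018.

7.14018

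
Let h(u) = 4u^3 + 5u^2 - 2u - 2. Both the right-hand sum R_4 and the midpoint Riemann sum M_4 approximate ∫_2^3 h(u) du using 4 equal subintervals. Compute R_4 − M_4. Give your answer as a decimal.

12.921875

R_4 = 102.40625.
M_4 = 89.484375.
R_4 − M_4 = 12.921875.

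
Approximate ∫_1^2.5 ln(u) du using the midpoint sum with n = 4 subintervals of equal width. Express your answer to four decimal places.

Δu = (2.5 − 1)/4 = 0.375.
Midpoints: 1.1875, 1.5625, 1.9375, 2.3125.
f(1.1875) ≈ 0.1719, f(1.5625) ≈ 0.4463, f(1.9375) ≈ 0.6614, f(2.3125) ≈ 0.8383.
Sum = Δu · [f(1.1875) + f(1.5625) + f(1.9375) + f(2.3125)].
Sum ≈ 0.7942.

0.7942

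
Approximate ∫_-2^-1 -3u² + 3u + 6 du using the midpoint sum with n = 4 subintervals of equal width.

Δu = (-1 − (-2))/4 = 0.25.
Midpoints: -1.875, -1.625, -1.375, -1.125.
f(-1.875) = -10.171875, f(-1.625) = -6.796875, f(-1.375) = -3.796875, f(-1.125) = -1.171875.
Sum = Δu · [f(-1.875) + f(-1.625) + f(-1.375) + f(-1.125)].
Sum = -5.484375.

-5.484375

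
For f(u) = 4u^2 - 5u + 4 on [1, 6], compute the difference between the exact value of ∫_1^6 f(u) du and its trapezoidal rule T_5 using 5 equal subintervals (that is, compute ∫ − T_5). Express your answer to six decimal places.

Exact integral: ∫_1^6 f(u) du ≈ 219.16666667.
T_5 = 222.5.
Error ≈ 219.16666667 − 222.5 ≈ -3.333333.

-3.333333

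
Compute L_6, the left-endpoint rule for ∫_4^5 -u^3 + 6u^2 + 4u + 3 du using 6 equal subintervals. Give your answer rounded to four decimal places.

Δu = (5 − 4)/6 = 1/6.
Left endpoints: 4, 25/6, 13/3, 4.5, 14/3, 29/6.
f(4) = 51, f(25/6) = 11123/216, f(13/3) = 1394/27, f(4.5) = 51.375, f(14/3) = 1369/27, f(29/6) = 10711/216.
Sum = Δu · [f(4) + f(25/6) + f(13/3) + ...].
Sum ≈ 50.9653.

50.9653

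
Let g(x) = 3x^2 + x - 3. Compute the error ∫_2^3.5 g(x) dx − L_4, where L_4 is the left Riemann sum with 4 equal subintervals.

4.81640625

Exact integral: ∫_2^3.5 g(x) dx = 34.5.
L_4 = 29.68359375.
Error = 34.5 − 29.68359375 = 4.81640625.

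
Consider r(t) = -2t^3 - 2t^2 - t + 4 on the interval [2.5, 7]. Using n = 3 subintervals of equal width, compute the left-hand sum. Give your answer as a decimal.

Δt = (7 − 2.5)/3 = 1.5.
Left endpoints: 2.5, 4, 5.5.
r(2.5) = -42.25, r(4) = -160, r(5.5) = -394.75.
Sum = Δt · [r(2.5) + r(4) + r(5.5)].
Sum = -895.5.

-895.5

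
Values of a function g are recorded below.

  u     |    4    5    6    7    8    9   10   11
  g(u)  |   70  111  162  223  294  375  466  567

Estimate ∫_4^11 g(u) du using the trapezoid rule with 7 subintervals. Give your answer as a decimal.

Δu = 1.
T_7 = (1/2)·[70 + 2·111 + 2·162 + 2·223 + 2·294 + 2·375 + 2·466 + 567] = 1949.5.

1949.5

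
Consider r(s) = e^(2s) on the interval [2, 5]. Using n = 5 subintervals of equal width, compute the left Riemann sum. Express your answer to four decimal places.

Δs = (5 − 2)/5 = 0.6.
Left endpoints: 2, 2.6, 3.2, 3.8, 4.4.
r(2) ≈ 54.5982, r(2.6) ≈ 181.2722, r(3.2) ≈ 601.8450, r(3.8) ≈ 1998.1959, r(4.4) ≈ 6634.2440.
Sum = Δs · [r(2) + r(2.6) + r(3.2) + r(3.8) + r(4.4)].
Sum ≈ 5682.0932.

5682.0932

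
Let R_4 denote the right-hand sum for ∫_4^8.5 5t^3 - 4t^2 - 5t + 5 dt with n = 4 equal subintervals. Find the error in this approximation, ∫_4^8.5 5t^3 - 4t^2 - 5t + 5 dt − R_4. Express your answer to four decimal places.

-1493.2002

Exact integral: ∫_4^8.5 f(t) dt = 5353.453125.
R_4 ≈ 6846.653320.
Error ≈ 5353.453125 − 6846.653320 ≈ -1493.2002.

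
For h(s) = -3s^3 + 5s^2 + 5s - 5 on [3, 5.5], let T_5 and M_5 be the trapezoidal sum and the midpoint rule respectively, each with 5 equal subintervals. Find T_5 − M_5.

T_5 = -356.09375.
M_5 = -350.8984375.
T_5 − M_5 = -5.1953125.

-5.1953125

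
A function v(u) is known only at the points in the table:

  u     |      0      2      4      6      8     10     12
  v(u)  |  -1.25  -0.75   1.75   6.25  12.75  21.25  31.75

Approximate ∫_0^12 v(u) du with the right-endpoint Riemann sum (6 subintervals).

146

Δu = 2.
Sum = 2·[(-0.75) + 1.75 + 6.25 + 12.75 + 21.25 + 31.75] = 146.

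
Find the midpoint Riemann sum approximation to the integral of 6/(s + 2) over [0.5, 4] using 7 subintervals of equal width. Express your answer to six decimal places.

Δs = (4 − 0.5)/7 = 0.5.
Midpoints: 0.75, 1.25, 1.75, 2.25, 2.75, 3.25, 3.75.
f(0.75) = 24/11, f(1.25) = 24/13, f(1.75) = 1.6, f(2.25) = 24/17, f(2.75) = 24/19, f(3.25) = 8/7, f(3.75) = 24/23.
Sum = Δs · [f(0.75) + f(1.25) + f(1.75) + ...].
Sum ≈ 5.244615.

5.244615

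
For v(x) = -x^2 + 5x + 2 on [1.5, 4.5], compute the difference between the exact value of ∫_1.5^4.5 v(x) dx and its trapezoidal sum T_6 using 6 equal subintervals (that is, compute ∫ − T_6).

0.125

Exact integral: ∫_1.5^4.5 v(x) dx = 21.75.
T_6 = 21.625.
Error = 21.75 − 21.625 = 0.125.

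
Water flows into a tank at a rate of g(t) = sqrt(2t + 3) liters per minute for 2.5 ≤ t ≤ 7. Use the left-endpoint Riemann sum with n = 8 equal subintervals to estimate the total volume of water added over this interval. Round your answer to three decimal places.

15.455

Δt = (7 − 2.5)/8 = 0.5625.
Left endpoints: 2.5, 3.0625, 3.625, 4.1875, 4.75, 5.3125, 5.875, 6.4375.
g(2.5) ≈ 2.828, g(3.0625) ≈ 3.021, g(3.625) ≈ 3.202, g(4.1875) ≈ 3.373, g(4.75) ≈ 3.536, g(5.3125) ≈ 3.691, g(5.875) ≈ 3.841, g(6.4375) ≈ 3.984.
Sum = Δt · [g(2.5) + g(3.0625) + g(3.625) + ...].
Sum ≈ 15.455.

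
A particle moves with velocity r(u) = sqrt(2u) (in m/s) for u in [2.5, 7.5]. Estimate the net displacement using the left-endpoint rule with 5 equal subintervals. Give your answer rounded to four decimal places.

Δu = (7.5 − 2.5)/5 = 1.
Left endpoints: 2.5, 3.5, 4.5, 5.5, 6.5.
r(2.5) ≈ 2.2361, r(3.5) ≈ 2.6458, r(4.5) ≈ 3.0000, r(5.5) ≈ 3.3166, r(6.5) ≈ 3.6056.
Sum = Δu · [r(2.5) + r(3.5) + r(4.5) + r(5.5) + r(6.5)].
Sum ≈ 14.8040.

14.8040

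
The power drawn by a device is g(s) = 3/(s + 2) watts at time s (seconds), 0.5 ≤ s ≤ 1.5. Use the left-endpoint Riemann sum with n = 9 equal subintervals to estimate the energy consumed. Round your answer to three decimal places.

Δs = (1.5 − 0.5)/9 = 1/9.
Left endpoints: 0.5, 11/18, 13/18, 5/6, 17/18, 19/18, 7/6, 23/18, 25/18.
g(0.5) = 1.2, g(11/18) = 54/47, g(13/18) = 54/49, g(5/6) = 18/17, g(17/18) = 54/53, g(19/18) = 54/55, g(7/6) = 18/19, g(23/18) = 54/59, g(25/18) = 54/61.
Sum = Δs · [g(0.5) + g(11/18) + g(13/18) + ...].
Sum ≈ 1.029.

1.029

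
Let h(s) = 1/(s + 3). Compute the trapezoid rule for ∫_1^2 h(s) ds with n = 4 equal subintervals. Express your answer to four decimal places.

0.2233

Δs = (2 − 1)/4 = 0.25.
h(1) = 0.25, h(1.25) = 4/17, h(1.5) = 2/9, h(1.75) = 4/19, h(2) = 0.2.
T_4 = (Δs/2)·[h(s_0) + 2h(s_1) + 2h(s_2) + 2h(s_3) + h(s_4)].
Sum ≈ 0.2233.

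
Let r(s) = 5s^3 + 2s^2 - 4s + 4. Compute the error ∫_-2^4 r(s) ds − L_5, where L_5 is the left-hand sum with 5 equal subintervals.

191.52

Exact integral: ∫_-2^4 r(s) ds = 348.
L_5 = 156.48.
Error = 348 − 156.48 = 191.52.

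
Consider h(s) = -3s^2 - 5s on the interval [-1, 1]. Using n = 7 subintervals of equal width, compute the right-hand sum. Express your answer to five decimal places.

Δs = (1 − (-1))/7 = 2/7.
Right endpoints: -5/7, -3/7, -1/7, 1/7, 3/7, 5/7, 1.
h(-5/7) = 100/49, h(-3/7) = 78/49, h(-1/7) = 32/49, h(1/7) = -38/49, h(3/7) = -132/49, h(5/7) = -250/49, h(1) = -8.
Sum = Δs · [h(-5/7) + h(-3/7) + h(-1/7) + ...].
Sum ≈ -3.51020.

-3.51020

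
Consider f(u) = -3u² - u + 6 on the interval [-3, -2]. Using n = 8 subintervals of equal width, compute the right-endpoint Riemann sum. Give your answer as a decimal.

-9.6328125

Δu = (-2 − (-3))/8 = 0.125.
Right endpoints: -2.875, -2.75, -2.625, -2.5, -2.375, -2.25, -2.125, -2.
f(-2.875) = -15.921875, f(-2.75) = -13.9375, f(-2.625) = -12.046875, f(-2.5) = -10.25, f(-2.375) = -8.546875, f(-2.25) = -6.9375, f(-2.125) = -5.421875, f(-2) = -4.
Sum = Δu · [f(-2.875) + f(-2.75) + f(-2.625) + ...].
Sum = -9.6328125.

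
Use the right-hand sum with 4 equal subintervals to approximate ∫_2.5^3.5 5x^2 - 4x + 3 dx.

39.71875

Δx = (3.5 − 2.5)/4 = 0.25.
Right endpoints: 2.75, 3, 3.25, 3.5.
f(2.75) = 29.8125, f(3) = 36, f(3.25) = 42.8125, f(3.5) = 50.25.
Sum = Δx · [f(2.75) + f(3) + f(3.25) + f(3.5)].
Sum = 39.71875.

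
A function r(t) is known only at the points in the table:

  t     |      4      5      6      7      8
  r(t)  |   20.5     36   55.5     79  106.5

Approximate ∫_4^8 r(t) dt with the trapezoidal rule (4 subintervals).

234

Δt = 1.
T_4 = (1/2)·[20.5 + 2·36 + 2·55.5 + 2·79 + 106.5] = 234.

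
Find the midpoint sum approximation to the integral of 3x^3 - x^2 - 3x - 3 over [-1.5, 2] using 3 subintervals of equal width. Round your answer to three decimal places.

-9.210

Δx = (2 − (-1.5))/3 = 7/6.
Midpoints: -11/12, 0.25, 17/12.
f(-11/12) = -653/192, f(0.25) = -3.765625, f(17/12) = -419/576.
Sum = Δx · [f(-11/12) + f(0.25) + f(17/12)].
Sum ≈ -9.210.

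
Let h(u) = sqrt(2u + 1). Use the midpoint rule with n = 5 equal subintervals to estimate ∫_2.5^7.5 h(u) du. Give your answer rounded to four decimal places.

Δu = (7.5 − 2.5)/5 = 1.
Midpoints: 3, 4, 5, 6, 7.
h(3) ≈ 2.6458, h(4) ≈ 3.0000, h(5) ≈ 3.3166, h(6) ≈ 3.6056, h(7) ≈ 3.8730.
Sum = Δu · [h(3) + h(4) + h(5) + h(6) + h(7)].
Sum ≈ 16.4409.

16.4409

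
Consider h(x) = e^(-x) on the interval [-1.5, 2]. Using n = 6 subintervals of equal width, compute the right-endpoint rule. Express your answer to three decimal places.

Δx = (2 − (-1.5))/6 = 7/12.
Right endpoints: -11/12, -1/3, 0.25, 5/6, 17/12, 2.
h(-11/12) ≈ 2.501, h(-1/3) ≈ 1.396, h(0.25) ≈ 0.779, h(5/6) ≈ 0.435, h(17/12) ≈ 0.243, h(2) ≈ 0.135.
Sum = Δx · [h(-11/12) + h(-1/3) + h(0.25) + ...].
Sum ≈ 3.201.

3.201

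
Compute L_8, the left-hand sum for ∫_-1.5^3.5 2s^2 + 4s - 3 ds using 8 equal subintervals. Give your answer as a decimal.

23.984375

Δs = (3.5 − (-1.5))/8 = 0.625.
Left endpoints: -1.5, -0.875, -0.25, 0.375, 1, 1.625, 2.25, 2.875.
f(-1.5) = -4.5, f(-0.875) = -4.96875, f(-0.25) = -3.875, f(0.375) = -1.21875, f(1) = 3, f(1.625) = 8.78125, f(2.25) = 16.125, f(2.875) = 25.03125.
Sum = Δs · [f(-1.5) + f(-0.875) + f(-0.25) + ...].
Sum = 23.984375.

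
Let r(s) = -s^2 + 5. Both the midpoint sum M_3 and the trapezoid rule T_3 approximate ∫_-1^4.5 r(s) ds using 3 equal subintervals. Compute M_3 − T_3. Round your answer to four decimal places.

4.6215

M_3 ≈ -1.667824.
T_3 ≈ -6.289352.
M_3 − T_3 ≈ 4.6215.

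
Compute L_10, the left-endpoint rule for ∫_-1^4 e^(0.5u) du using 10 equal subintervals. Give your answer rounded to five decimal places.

Δu = (4 − (-1))/10 = 0.5.
Left endpoints: -1, -0.5, 0, 0.5, 1, 1.5, 2, 2.5, 3, 3.5.
f(-1) ≈ 0.60653, f(-0.5) ≈ 0.77880, f(0) ≈ 1.00000, f(0.5) ≈ 1.28403, f(1) ≈ 1.64872, f(1.5) ≈ 2.11700, f(2) ≈ 2.71828, f(2.5) ≈ 3.49034, f(3) ≈ 4.48169, f(3.5) ≈ 5.75460.
Sum = Δu · [f(-1) + f(-0.5) + f(0) + ...].
Sum ≈ 11.94000.

11.94000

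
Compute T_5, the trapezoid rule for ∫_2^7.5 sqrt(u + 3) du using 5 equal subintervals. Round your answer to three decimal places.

15.222

Δu = (7.5 − 2)/5 = 1.1.
f(2) ≈ 2.236, f(3.1) ≈ 2.470, f(4.2) ≈ 2.683, f(5.3) ≈ 2.881, f(6.4) ≈ 3.066, f(7.5) ≈ 3.240.
T_5 = (Δu/2)·[f(u_0) + 2f(u_1) + ... + 2f(u_{4}) + f(u_5)].
Sum ≈ 15.222.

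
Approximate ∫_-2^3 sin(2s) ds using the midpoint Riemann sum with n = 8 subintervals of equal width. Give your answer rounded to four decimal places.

-0.8619

Δs = (3 − (-2))/8 = 0.625.
Midpoints: -1.6875, -1.0625, -0.4375, 0.1875, 0.8125, 1.4375, 2.0625, 2.6875.
f(-1.6875) ≈ 0.2313, f(-1.0625) ≈ -0.8503, f(-0.4375) ≈ -0.7675, f(0.1875) ≈ 0.3663, f(0.8125) ≈ 0.9985, f(1.4375) ≈ 0.2634, f(2.0625) ≈ -0.8324, f(2.6875) ≈ -0.7884.
Sum = Δs · [f(-1.6875) + f(-1.0625) + f(-0.4375) + ...].
Sum ≈ -0.8619.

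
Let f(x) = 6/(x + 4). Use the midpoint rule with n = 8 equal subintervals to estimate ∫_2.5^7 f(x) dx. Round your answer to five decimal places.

Δx = (7 − 2.5)/8 = 0.5625.
Midpoints: 2.78125, 3.34375, 3.90625, 4.46875, 5.03125, 5.59375, 6.15625, 6.71875.
f(2.78125) = 192/217, f(3.34375) = 192/235, f(3.90625) = 192/253, f(4.46875) = 192/271, f(5.03125) = 192/289, f(5.59375) = 192/307, f(6.15625) = 192/325, f(6.71875) = 192/343.
Sum = Δx · [f(2.78125) + f(3.34375) + f(3.90625) + ...].
Sum ≈ 3.15534.

3.15534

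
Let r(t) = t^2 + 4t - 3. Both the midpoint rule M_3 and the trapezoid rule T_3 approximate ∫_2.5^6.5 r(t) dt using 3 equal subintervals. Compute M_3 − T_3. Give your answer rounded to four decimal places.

M_3 ≈ 145.740741.
T_3 ≈ 147.518519.
M_3 − T_3 ≈ -1.7778.

-1.7778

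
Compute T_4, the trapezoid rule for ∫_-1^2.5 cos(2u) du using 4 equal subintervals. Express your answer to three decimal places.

-0.018

Δu = (2.5 − (-1))/4 = 0.875.
f(-1) ≈ -0.416, f(-0.125) ≈ 0.969, f(0.75) ≈ 0.071, f(1.625) ≈ -0.994, f(2.5) ≈ 0.284.
T_4 = (Δu/2)·[f(u_0) + 2f(u_1) + 2f(u_2) + 2f(u_3) + f(u_4)].
Sum ≈ -0.018.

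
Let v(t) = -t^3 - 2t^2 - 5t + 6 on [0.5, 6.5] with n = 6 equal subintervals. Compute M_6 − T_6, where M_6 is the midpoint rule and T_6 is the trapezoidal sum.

M_6 = -692.
T_6 = -710.75.
M_6 − T_6 = 18.75.

18.75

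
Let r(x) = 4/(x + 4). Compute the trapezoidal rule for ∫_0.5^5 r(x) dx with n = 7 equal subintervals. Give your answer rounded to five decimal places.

2.77768

Δx = (5 − 0.5)/7 = 9/14.
r(0.5) = 8/9, r(8/7) = 7/9, r(25/14) = 56/81, r(17/7) = 28/45, r(43/14) = 56/99, r(26/7) = 14/27, r(61/14) = 56/117, r(5) = 4/9.
T_7 = (Δx/2)·[r(x_0) + 2r(x_1) + ... + 2r(x_{6}) + r(x_7)].
Sum ≈ 2.77768.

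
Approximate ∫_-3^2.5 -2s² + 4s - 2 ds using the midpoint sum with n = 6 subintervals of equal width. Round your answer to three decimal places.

Δs = (2.5 − (-3))/6 = 11/12.
Midpoints: -61/24, -1.625, -17/24, 5/24, 1.125, 49/24.
f(-61/24) = -7225/288, f(-1.625) = -13.78125, f(-17/24) = -1681/288, f(5/24) = -361/288, f(1.125) = -0.03125, f(49/24) = -625/288.
Sum = Δs · [f(-61/24) + f(-1.625) + f(-17/24) + ...].
Sum ≈ -44.146.

-44.146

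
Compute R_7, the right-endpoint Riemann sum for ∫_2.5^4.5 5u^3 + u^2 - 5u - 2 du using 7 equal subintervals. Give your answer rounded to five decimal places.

Δu = (4.5 − 2.5)/7 = 2/7.
Right endpoints: 39/14, 43/14, 47/14, 51/14, 55/14, 59/14, 4.5.
f(39/14) = 274181/2744, f(43/14) = 375793/2744, f(47/14) = 498493/2744, f(51/14) = 644201/2744, f(55/14) = 814837/2744, f(59/14) = 1012321/2744, f(4.5) = 451.375.
Sum = Δu · [f(39/14) + f(43/14) + f(47/14) + ...].
Sum ≈ 505.87245.

505.87245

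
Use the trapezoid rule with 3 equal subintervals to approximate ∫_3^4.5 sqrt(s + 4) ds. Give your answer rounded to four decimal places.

Δs = (4.5 − 3)/3 = 0.5.
f(3) ≈ 2.6458, f(3.5) ≈ 2.7386, f(4) ≈ 2.8284, f(4.5) ≈ 2.9155.
T_3 = (Δs/2)·[f(s_0) + 2f(s_1) + 2f(s_2) + f(s_3)].
Sum ≈ 4.1738.

4.1738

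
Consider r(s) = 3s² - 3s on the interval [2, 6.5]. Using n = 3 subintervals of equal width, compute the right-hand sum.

290.25

Δs = (6.5 − 2)/3 = 1.5.
Right endpoints: 3.5, 5, 6.5.
r(3.5) = 26.25, r(5) = 60, r(6.5) = 107.25.
Sum = Δs · [r(3.5) + r(5) + r(6.5)].
Sum = 290.25.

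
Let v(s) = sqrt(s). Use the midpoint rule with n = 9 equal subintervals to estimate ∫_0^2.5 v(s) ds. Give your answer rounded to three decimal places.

2.643

Δs = (2.5 − 0)/9 = 5/18.
Midpoints: 5/36, 5/12, 25/36, 35/36, 1.25, 55/36, 65/36, 25/12, 85/36.
v(5/36) ≈ 0.373, v(5/12) ≈ 0.645, v(25/36) ≈ 0.833, v(35/36) ≈ 0.986, v(1.25) ≈ 1.118, v(55/36) ≈ 1.236, v(65/36) ≈ 1.344, v(25/12) ≈ 1.443, v(85/36) ≈ 1.537.
Sum = Δs · [v(5/36) + v(5/12) + v(25/36) + ...].
Sum ≈ 2.643.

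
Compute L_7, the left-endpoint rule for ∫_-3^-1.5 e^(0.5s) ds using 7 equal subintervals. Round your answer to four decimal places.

0.4722

Δs = (-1.5 − (-3))/7 = 3/14.
Left endpoints: -3, -39/14, -18/7, -33/14, -15/7, -27/14, -12/7.
f(-3) ≈ 0.2231, f(-39/14) ≈ 0.2484, f(-18/7) ≈ 0.2765, f(-33/14) ≈ 0.3077, f(-15/7) ≈ 0.3425, f(-27/14) ≈ 0.3813, f(-12/7) ≈ 0.4244.
Sum = Δs · [f(-3) + f(-39/14) + f(-18/7) + ...].
Sum ≈ 0.4722.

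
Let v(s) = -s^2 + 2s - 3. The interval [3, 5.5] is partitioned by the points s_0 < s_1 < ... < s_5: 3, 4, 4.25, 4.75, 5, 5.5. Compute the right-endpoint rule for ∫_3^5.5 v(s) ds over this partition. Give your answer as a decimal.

-37.796875

Subinterval widths: 1, 0.25, 0.5, 0.25, 0.5.
Right endpoints: 4, 4.25, 4.75, 5, 5.5.
v(4) = -11, v(4.25) = -12.5625, v(4.75) = -16.0625, v(5) = -18, v(5.5) = -22.25.
Sum = Σ Δs_i · v(s_i).
Sum = -37.796875.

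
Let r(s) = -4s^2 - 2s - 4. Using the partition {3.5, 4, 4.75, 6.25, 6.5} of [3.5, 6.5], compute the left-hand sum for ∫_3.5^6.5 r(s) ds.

-285.8125

Subinterval widths: 0.5, 0.75, 1.5, 0.25.
Left endpoints: 3.5, 4, 4.75, 6.25.
r(3.5) = -60, r(4) = -76, r(4.75) = -103.75, r(6.25) = -172.75.
Sum = Σ Δs_i · r(s_i).
Sum = -285.8125.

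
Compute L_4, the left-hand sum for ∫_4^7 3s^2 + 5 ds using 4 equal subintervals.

Δs = (7 − 4)/4 = 0.75.
Left endpoints: 4, 4.75, 5.5, 6.25.
f(4) = 53, f(4.75) = 72.6875, f(5.5) = 95.75, f(6.25) = 122.1875.
Sum = Δs · [f(4) + f(4.75) + f(5.5) + f(6.25)].
Sum = 257.71875.

257.71875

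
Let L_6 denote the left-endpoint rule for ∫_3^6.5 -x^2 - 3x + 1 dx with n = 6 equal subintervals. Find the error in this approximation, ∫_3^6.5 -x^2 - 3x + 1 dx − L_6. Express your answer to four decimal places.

Exact integral: ∫_3^6.5 f(x) dx ≈ -128.916667.
L_6 ≈ -116.354745.
Error ≈ -128.916667 − (-116.354745) ≈ -12.5619.

-12.5619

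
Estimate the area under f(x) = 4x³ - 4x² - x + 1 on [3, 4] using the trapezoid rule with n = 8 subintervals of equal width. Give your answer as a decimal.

Δx = (4 − 3)/8 = 0.125.
f(3) = 70, f(3.125) = 80.8828125, f(3.25) = 92.8125, f(3.375) = 105.8359375, f(3.5) = 120, f(3.625) = 135.3515625, f(3.75) = 151.9375, f(3.875) = 169.8046875, f(4) = 189.
T_8 = (Δx/2)·[f(x_0) + 2f(x_1) + ... + 2f(x_{7}) + f(x_8)].
Sum = 123.265625.

123.265625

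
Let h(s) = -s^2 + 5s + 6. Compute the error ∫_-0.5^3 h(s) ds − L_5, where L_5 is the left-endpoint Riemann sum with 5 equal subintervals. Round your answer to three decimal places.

Exact integral: ∫_-0.5^3 h(s) ds ≈ 33.83333.
L_5 = 30.485.
Error ≈ 33.83333 − 30.485 ≈ 3.348.

3.348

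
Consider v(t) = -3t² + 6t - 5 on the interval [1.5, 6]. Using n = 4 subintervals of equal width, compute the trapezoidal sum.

Δt = (6 − 1.5)/4 = 1.125.
v(1.5) = -2.75, v(2.625) = -9.921875, v(3.75) = -24.6875, v(4.875) = -47.046875, v(6) = -77.
T_4 = (Δt/2)·[v(t_0) + 2v(t_1) + 2v(t_2) + 2v(t_3) + v(t_4)].
Sum = -136.72265625.

-136.72265625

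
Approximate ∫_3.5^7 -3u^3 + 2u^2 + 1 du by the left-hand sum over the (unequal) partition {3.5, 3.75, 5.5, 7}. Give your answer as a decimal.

Subinterval widths: 0.25, 1.75, 1.5.
Left endpoints: 3.5, 3.75, 5.5.
f(3.5) = -103.125, f(3.75) = -129.078125, f(5.5) = -437.625.
Sum = Σ Δu_i · f(u_i).
Sum = -908.10546875.

-908.10546875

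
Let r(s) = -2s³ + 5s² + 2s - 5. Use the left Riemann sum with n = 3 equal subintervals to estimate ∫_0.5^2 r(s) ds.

-0.25

Δs = (2 − 0.5)/3 = 0.5.
Left endpoints: 0.5, 1, 1.5.
r(0.5) = -3, r(1) = 0, r(1.5) = 2.5.
Sum = Δs · [r(0.5) + r(1) + r(1.5)].
Sum = -0.25.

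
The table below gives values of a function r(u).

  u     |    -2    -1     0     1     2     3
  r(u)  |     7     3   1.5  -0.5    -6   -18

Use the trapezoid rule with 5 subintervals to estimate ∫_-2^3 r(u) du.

-7.5

Δu = 1.
T_5 = (1/2)·[7 + 2·3 + 2·1.5 + 2·(-0.5) + 2·(-6) + (-18)] = -7.5.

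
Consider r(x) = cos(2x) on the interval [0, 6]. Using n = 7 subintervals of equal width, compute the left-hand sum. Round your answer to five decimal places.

-0.13220

Δx = (6 − 0)/7 = 6/7.
Left endpoints: 0, 6/7, 12/7, 18/7, 24/7, 30/7, 36/7.
r(0) ≈ 1.00000, r(6/7) ≈ -0.14300, r(12/7) ≈ -0.95910, r(18/7) ≈ 0.41730, r(24/7) ≈ 0.83976, r(30/7) ≈ -0.65746, r(36/7) ≈ -0.65173.
Sum = Δx · [r(0) + r(6/7) + r(12/7) + ...].
Sum ≈ -0.13220.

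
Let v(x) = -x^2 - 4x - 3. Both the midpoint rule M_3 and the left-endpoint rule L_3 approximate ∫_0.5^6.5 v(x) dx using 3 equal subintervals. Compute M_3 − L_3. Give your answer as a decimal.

M_3 = -191.5.
L_3 = -131.5.
M_3 − L_3 = -60.

-60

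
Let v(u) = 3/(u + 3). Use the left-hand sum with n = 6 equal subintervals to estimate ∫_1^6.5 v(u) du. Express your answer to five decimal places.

2.80474

Δu = (6.5 − 1)/6 = 11/12.
Left endpoints: 1, 23/12, 17/6, 3.75, 14/3, 67/12.
v(1) = 0.75, v(23/12) = 36/59, v(17/6) = 18/35, v(3.75) = 4/9, v(14/3) = 9/23, v(67/12) = 36/103.
Sum = Δu · [v(1) + v(23/12) + v(17/6) + ...].
Sum ≈ 2.80474.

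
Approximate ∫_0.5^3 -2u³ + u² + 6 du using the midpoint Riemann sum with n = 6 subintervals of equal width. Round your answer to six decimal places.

Δu = (3 − 0.5)/6 = 5/12.
Midpoints: 17/24, 1.125, 37/24, 47/24, 2.375, 67/24.
f(17/24) = 40027/6912, f(1.125) = 4.41796875, f(37/24) = 7247/6912, f(47/24) = -35843/6912, f(2.375) = -15.15234375, f(67/24) = -205423/6912.
Sum = Δu · [f(17/24) + f(1.125) + f(37/24) + ...].
Sum ≈ -16.166811.

-16.166811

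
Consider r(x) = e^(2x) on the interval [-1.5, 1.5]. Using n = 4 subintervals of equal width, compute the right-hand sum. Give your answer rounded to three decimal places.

Δx = (1.5 − (-1.5))/4 = 0.75.
Right endpoints: -0.75, 0, 0.75, 1.5.
r(-0.75) ≈ 0.223, r(0) ≈ 1.000, r(0.75) ≈ 4.482, r(1.5) ≈ 20.086.
Sum = Δx · [r(-0.75) + r(0) + r(0.75) + r(1.5)].
Sum ≈ 19.343.

19.343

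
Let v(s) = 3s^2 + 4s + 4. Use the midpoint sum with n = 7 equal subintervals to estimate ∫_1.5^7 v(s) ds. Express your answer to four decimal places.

454.2761

Δs = (7 − 1.5)/7 = 11/14.
Midpoints: 53/28, 75/28, 97/28, 4.25, 141/28, 163/28, 185/28.
v(53/28) = 17499/784, v(75/28) = 28411/784, v(97/28) = 42227/784, v(4.25) = 75.1875, v(141/28) = 78571/784, v(163/28) = 101099/784, v(185/28) = 126531/784.
Sum = Δs · [v(53/28) + v(75/28) + v(97/28) + ...].
Sum ≈ 454.2761.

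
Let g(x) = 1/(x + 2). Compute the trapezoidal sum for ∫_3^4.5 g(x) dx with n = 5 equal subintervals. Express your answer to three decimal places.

Δx = (4.5 − 3)/5 = 0.3.
g(3) = 0.2, g(3.3) = 10/53, g(3.6) = 5/28, g(3.9) = 10/59, g(4.2) = 5/31, g(4.5) = 2/13.
T_5 = (Δx/2)·[g(x_0) + 2g(x_1) + ... + 2g(x_{4}) + g(x_5)].
Sum ≈ 0.262.

0.262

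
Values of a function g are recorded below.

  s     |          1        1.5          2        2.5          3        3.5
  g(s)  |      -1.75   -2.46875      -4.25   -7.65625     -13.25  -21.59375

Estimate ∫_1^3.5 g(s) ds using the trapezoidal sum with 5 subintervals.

-19.6484375

Δs = 0.5.
T_5 = (0.5/2)·[(-1.75) + 2·(-2.46875) + 2·(-4.25) + 2·(-7.65625) + 2·(-13.25) + (-21.59375)] = -19.6484375.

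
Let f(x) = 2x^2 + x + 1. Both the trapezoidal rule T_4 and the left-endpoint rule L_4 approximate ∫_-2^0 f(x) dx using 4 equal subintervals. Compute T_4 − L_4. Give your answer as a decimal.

T_4 = 5.5.
L_4 = 7.
T_4 − L_4 = -1.5.

-1.5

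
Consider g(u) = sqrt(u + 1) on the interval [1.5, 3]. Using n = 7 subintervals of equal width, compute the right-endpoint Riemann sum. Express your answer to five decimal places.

2.74273

Δu = (3 − 1.5)/7 = 3/14.
Right endpoints: 12/7, 27/14, 15/7, 33/14, 18/7, 39/14, 3.
g(12/7) ≈ 1.64751, g(27/14) ≈ 1.71131, g(15/7) ≈ 1.77281, g(33/14) ≈ 1.83225, g(18/7) ≈ 1.88982, g(39/14) ≈ 1.94569, g(3) ≈ 2.00000.
Sum = Δu · [g(12/7) + g(27/14) + g(15/7) + ...].
Sum ≈ 2.74273.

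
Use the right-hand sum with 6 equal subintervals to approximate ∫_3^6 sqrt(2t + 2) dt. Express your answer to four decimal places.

10.1451

Δt = (6 − 3)/6 = 0.5.
Right endpoints: 3.5, 4, 4.5, 5, 5.5, 6.
f(3.5) ≈ 3.0000, f(4) ≈ 3.1623, f(4.5) ≈ 3.3166, f(5) ≈ 3.4641, f(5.5) ≈ 3.6056, f(6) ≈ 3.7417.
Sum = Δt · [f(3.5) + f(4) + f(4.5) + ...].
Sum ≈ 10.1451.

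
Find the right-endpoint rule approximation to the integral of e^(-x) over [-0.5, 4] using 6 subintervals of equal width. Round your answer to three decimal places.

1.095

Δx = (4 − (-0.5))/6 = 0.75.
Right endpoints: 0.25, 1, 1.75, 2.5, 3.25, 4.
f(0.25) ≈ 0.779, f(1) ≈ 0.368, f(1.75) ≈ 0.174, f(2.5) ≈ 0.082, f(3.25) ≈ 0.039, f(4) ≈ 0.018.
Sum = Δx · [f(0.25) + f(1) + f(1.75) + ...].
Sum ≈ 1.095.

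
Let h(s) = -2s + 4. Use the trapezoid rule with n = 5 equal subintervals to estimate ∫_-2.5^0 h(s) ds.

Δs = (0 − (-2.5))/5 = 0.5.
h(-2.5) = 9, h(-2) = 8, h(-1.5) = 7, h(-1) = 6, h(-0.5) = 5, h(0) = 4.
T_5 = (Δs/2)·[h(s_0) + 2h(s_1) + ... + 2h(s_{4}) + h(s_5)].
Sum = 16.25.

16.25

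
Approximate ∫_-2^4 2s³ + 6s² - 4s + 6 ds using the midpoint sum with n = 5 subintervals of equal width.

267.36

Δs = (4 − (-2))/5 = 1.2.
Midpoints: -1.4, -0.2, 1, 2.2, 3.4.
f(-1.4) = 17.872, f(-0.2) = 7.024, f(1) = 10, f(2.2) = 47.536, f(3.4) = 140.368.
Sum = Δs · [f(-1.4) + f(-0.2) + f(1) + f(2.2) + f(3.4)].
Sum = 267.36.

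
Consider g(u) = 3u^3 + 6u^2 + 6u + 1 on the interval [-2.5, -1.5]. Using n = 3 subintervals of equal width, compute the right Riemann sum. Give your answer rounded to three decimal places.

Δu = (-1.5 − (-2.5))/3 = 1/3.
Right endpoints: -13/6, -11/6, -1.5.
g(-13/6) = -1033/72, g(-11/6) = -599/72, g(-1.5) = -4.625.
Sum = Δu · [g(-13/6) + g(-11/6) + g(-1.5)].
Sum ≈ -9.097.

-9.097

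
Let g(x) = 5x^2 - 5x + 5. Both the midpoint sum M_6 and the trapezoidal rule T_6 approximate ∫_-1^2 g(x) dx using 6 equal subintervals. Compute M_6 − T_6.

-0.9375

M_6 = 22.1875.
T_6 = 23.125.
M_6 − T_6 = -0.9375.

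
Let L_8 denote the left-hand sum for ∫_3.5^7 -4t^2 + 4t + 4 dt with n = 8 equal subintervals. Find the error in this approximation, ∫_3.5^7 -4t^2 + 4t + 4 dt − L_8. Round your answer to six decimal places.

Exact integral: ∫_3.5^7 f(t) dt ≈ -312.66666667.
L_8 = -284.01953125.
Error ≈ -312.66666667 − (-284.01953125) ≈ -28.647135.

-28.647135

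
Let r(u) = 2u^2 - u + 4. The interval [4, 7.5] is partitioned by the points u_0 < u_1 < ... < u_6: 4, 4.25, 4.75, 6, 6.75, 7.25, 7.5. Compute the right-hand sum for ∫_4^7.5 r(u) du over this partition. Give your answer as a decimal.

Subinterval widths: 0.25, 0.5, 1.25, 0.75, 0.5, 0.25.
Right endpoints: 4.25, 4.75, 6, 6.75, 7.25, 7.5.
r(4.25) = 35.875, r(4.75) = 44.375, r(6) = 70, r(6.75) = 88.375, r(7.25) = 101.875, r(7.5) = 109.
Sum = Σ Δu_i · r(u_i).
Sum = 263.125.

263.125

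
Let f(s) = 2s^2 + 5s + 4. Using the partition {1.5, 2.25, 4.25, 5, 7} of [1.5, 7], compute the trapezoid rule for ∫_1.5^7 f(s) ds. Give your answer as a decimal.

Subinterval widths: 0.75, 2, 0.75, 2.
f(1.5) = 16, f(2.25) = 25.375, f(4.25) = 61.375, f(5) = 79, f(7) = 137.
On each subinterval the trapezoid contributes (Δs_i/2)·[f(s_{i-1}) + f(s_i)].
Sum = 370.90625.

370.90625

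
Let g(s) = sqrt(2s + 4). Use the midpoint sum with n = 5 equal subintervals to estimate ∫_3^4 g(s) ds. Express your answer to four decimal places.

Δs = (4 − 3)/5 = 0.2.
Midpoints: 3.1, 3.3, 3.5, 3.7, 3.9.
g(3.1) ≈ 3.1937, g(3.3) ≈ 3.2558, g(3.5) ≈ 3.3166, g(3.7) ≈ 3.3764, g(3.9) ≈ 3.4351.
Sum = Δs · [g(3.1) + g(3.3) + g(3.5) + g(3.7) + g(3.9)].
Sum ≈ 3.3155.

3.3155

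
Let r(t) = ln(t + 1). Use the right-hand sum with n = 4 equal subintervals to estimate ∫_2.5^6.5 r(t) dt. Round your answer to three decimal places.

7.096

Δt = (6.5 − 2.5)/4 = 1.
Right endpoints: 3.5, 4.5, 5.5, 6.5.
r(3.5) ≈ 1.504, r(4.5) ≈ 1.705, r(5.5) ≈ 1.872, r(6.5) ≈ 2.015.
Sum = Δt · [r(3.5) + r(4.5) + r(5.5) + r(6.5)].
Sum ≈ 7.096.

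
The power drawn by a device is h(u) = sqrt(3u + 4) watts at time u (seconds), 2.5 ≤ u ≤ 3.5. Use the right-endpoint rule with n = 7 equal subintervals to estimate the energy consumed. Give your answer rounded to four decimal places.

Δu = (3.5 − 2.5)/7 = 1/7.
Right endpoints: 37/14, 39/14, 41/14, 43/14, 45/14, 47/14, 3.5.
h(37/14) ≈ 3.4538, h(39/14) ≈ 3.5153, h(41/14) ≈ 3.5757, h(43/14) ≈ 3.6351, h(45/14) ≈ 3.6936, h(47/14) ≈ 3.7512, h(3.5) ≈ 3.8079.
Sum = Δu · [h(37/14) + h(39/14) + h(41/14) + ...].
Sum ≈ 3.6332.

3.6332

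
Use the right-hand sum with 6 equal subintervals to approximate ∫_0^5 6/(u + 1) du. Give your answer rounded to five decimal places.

8.98577

Δu = (5 − 0)/6 = 5/6.
Right endpoints: 5/6, 5/3, 2.5, 10/3, 25/6, 5.
f(5/6) = 36/11, f(5/3) = 2.25, f(2.5) = 12/7, f(10/3) = 18/13, f(25/6) = 36/31, f(5) = 1.
Sum = Δu · [f(5/6) + f(5/3) + f(2.5) + ...].
Sum ≈ 8.98577.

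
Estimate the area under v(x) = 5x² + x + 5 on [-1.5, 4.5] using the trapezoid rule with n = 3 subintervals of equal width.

Δx = (4.5 − (-1.5))/3 = 2.
v(-1.5) = 14.75, v(0.5) = 6.75, v(2.5) = 38.75, v(4.5) = 110.75.
T_3 = (Δx/2)·[v(x_0) + 2v(x_1) + 2v(x_2) + v(x_3)].
Sum = 216.5.

216.5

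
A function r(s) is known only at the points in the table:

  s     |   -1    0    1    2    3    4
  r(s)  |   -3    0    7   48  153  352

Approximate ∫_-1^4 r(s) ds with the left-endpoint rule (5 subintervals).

205

Δs = 1.
Sum = 1·[(-3) + 0 + 7 + 48 + 153] = 205.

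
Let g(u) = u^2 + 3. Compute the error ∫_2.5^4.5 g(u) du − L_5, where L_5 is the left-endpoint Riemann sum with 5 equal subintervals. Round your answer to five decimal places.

Exact integral: ∫_2.5^4.5 g(u) du ≈ 31.1666667.
L_5 = 28.42.
Error ≈ 31.1666667 − 28.42 ≈ 2.74667.

2.74667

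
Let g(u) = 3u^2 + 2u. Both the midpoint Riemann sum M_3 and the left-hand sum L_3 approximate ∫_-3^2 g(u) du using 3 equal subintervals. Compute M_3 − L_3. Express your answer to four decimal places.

M_3 ≈ 26.527778.
L_3 ≈ 41.111111.
M_3 − L_3 ≈ -14.5833.

-14.5833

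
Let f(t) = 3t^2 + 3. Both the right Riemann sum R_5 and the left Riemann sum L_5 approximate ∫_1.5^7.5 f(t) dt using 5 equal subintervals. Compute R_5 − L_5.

R_5 = 538.02.
L_5 = 343.62.
R_5 − L_5 = 194.4.

194.4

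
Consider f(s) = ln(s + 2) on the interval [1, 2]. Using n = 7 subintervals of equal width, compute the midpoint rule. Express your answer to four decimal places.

1.2494

Δs = (2 − 1)/7 = 1/7.
Midpoints: 15/14, 17/14, 19/14, 1.5, 23/14, 25/14, 27/14.
f(15/14) ≈ 1.1221, f(17/14) ≈ 1.1676, f(19/14) ≈ 1.2111, f(1.5) ≈ 1.2528, f(23/14) ≈ 1.2928, f(25/14) ≈ 1.3312, f(27/14) ≈ 1.3683.
Sum = Δs · [f(15/14) + f(17/14) + f(19/14) + ...].
Sum ≈ 1.2494.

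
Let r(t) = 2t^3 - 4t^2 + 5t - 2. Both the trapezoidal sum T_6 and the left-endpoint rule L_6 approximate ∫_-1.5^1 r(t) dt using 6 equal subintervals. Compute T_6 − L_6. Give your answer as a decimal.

T_6 ≈ -16.3874421.
L_6 ≈ -21.8561921.
T_6 − L_6 = 5.46875.

5.46875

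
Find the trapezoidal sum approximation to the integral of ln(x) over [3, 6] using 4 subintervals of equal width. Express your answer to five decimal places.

Δx = (6 − 3)/4 = 0.75.
f(3) ≈ 1.09861, f(3.75) ≈ 1.32176, f(4.5) ≈ 1.50408, f(5.25) ≈ 1.65823, f(6) ≈ 1.79176.
T_4 = (Δx/2)·[f(x_0) + 2f(x_1) + 2f(x_2) + 2f(x_3) + f(x_4)].
Sum ≈ 4.44694.

4.44694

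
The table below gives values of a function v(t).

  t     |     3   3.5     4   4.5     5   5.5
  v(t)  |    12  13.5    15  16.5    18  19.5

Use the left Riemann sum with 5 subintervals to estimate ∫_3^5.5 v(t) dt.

Δt = 0.5.
Sum = 0.5·[12 + 13.5 + 15 + 16.5 + 18] = 37.5.

37.5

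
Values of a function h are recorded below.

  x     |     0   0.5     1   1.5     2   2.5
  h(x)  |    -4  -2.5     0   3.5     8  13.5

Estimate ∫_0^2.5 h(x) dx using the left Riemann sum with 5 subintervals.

2.5

Δx = 0.5.
Sum = 0.5·[(-4) + (-2.5) + 0 + 3.5 + 8] = 2.5.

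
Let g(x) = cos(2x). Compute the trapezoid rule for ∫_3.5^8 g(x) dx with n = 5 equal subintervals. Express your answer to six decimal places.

-0.337418

Δx = (8 − 3.5)/5 = 0.9.
g(3.5) ≈ 0.753902, g(4.4) ≈ -0.811093, g(5.3) ≈ -0.385338, g(6.2) ≈ 0.986192, g(7.1) ≈ -0.062792, g(8) ≈ -0.957659.
T_5 = (Δx/2)·[g(x_0) + 2g(x_1) + ... + 2g(x_{4}) + g(x_5)].
Sum ≈ -0.337418.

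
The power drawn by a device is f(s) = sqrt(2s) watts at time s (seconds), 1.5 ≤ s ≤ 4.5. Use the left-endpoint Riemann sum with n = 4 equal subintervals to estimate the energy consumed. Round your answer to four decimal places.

Δs = (4.5 − 1.5)/4 = 0.75.
Left endpoints: 1.5, 2.25, 3, 3.75.
f(1.5) ≈ 1.7321, f(2.25) ≈ 2.1213, f(3) ≈ 2.4495, f(3.75) ≈ 2.7386.
Sum = Δs · [f(1.5) + f(2.25) + f(3) + f(3.75)].
Sum ≈ 6.7811.

6.7811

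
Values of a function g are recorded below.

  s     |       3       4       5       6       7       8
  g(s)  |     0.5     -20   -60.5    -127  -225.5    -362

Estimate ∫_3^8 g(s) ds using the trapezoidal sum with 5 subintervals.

-613.75

Δs = 1.
T_5 = (1/2)·[0.5 + 2·(-20) + 2·(-60.5) + 2·(-127) + 2·(-225.5) + (-362)] = -613.75.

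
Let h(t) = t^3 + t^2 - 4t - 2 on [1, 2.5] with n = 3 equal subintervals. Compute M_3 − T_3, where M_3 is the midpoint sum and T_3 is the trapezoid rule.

M_3 = 0.6953125.
T_3 = 1.28125.
M_3 − T_3 = -0.5859375.

-0.5859375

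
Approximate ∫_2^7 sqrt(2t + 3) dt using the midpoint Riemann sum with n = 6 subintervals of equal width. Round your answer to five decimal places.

Δt = (7 − 2)/6 = 5/6.
Midpoints: 29/12, 3.25, 49/12, 59/12, 5.75, 79/12.
f(29/12) ≈ 2.79881, f(3.25) ≈ 3.08221, f(49/12) ≈ 3.34166, f(59/12) ≈ 3.58236, f(5.75) ≈ 3.80789, f(79/12) ≈ 4.02078.
Sum = Δt · [f(29/12) + f(3.25) + f(49/12) + ...].
Sum ≈ 17.19475.

17.19475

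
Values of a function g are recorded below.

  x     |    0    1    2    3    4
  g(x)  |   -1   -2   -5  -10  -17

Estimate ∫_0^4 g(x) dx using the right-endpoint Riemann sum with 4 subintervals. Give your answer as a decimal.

-34

Δx = 1.
Sum = 1·[(-2) + (-5) + (-10) + (-17)] = -34.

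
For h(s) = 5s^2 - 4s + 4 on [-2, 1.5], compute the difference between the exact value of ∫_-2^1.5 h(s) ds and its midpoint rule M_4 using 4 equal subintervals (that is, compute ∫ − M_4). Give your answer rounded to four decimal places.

Exact integral: ∫_-2^1.5 h(s) ds ≈ 36.458333.
M_4 ≈ 35.341797.
Error ≈ 36.458333 − 35.341797 ≈ 1.1165.

1.1165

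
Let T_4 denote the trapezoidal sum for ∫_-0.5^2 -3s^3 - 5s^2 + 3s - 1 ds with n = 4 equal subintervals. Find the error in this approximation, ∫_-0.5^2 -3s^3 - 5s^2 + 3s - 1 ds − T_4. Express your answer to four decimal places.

Exact integral: ∫_-0.5^2 f(s) ds ≈ -22.369792.
T_4 ≈ -24.282227.
Error ≈ -22.369792 − (-24.282227) ≈ 1.9124.

1.9124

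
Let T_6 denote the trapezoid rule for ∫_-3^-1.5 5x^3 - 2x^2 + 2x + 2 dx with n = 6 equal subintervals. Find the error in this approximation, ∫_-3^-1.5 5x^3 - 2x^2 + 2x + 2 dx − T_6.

Exact integral: ∫_-3^-1.5 f(x) dx = -114.421875.
T_6 = -114.98046875.
Error = -114.421875 − (-114.98046875) = 0.55859375.

0.55859375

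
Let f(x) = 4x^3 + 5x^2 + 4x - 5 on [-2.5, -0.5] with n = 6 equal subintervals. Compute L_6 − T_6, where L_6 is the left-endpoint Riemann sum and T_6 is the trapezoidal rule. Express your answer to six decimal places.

-6.666667

L_6 ≈ -42.31481481.
T_6 ≈ -35.64814815.
L_6 − T_6 ≈ -6.666667.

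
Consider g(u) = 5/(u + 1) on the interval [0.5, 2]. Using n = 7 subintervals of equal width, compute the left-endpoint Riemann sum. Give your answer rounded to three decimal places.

Δu = (2 − 0.5)/7 = 3/14.
Left endpoints: 0.5, 5/7, 13/14, 8/7, 19/14, 11/7, 25/14.
g(0.5) = 10/3, g(5/7) = 35/12, g(13/14) = 70/27, g(8/7) = 7/3, g(19/14) = 70/33, g(11/7) = 35/18, g(25/14) = 70/39.
Sum = Δu · [g(0.5) + g(5/7) + g(13/14) + ...].
Sum ≈ 3.651.

3.651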